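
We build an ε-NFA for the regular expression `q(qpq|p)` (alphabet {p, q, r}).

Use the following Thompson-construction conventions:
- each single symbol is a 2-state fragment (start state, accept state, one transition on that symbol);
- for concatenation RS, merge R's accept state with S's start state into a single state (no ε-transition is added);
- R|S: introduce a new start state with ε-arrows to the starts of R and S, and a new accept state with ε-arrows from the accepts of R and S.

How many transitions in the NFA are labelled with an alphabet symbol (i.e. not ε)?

Recursing over subexpressions:
Each of the 5 symbol leaves contributes exactly 1 symbol transition.
  qpq = 3 symbol transitions
  qpq|p = 4 symbol transitions
  q(qpq|p) = 5 symbol transitions

5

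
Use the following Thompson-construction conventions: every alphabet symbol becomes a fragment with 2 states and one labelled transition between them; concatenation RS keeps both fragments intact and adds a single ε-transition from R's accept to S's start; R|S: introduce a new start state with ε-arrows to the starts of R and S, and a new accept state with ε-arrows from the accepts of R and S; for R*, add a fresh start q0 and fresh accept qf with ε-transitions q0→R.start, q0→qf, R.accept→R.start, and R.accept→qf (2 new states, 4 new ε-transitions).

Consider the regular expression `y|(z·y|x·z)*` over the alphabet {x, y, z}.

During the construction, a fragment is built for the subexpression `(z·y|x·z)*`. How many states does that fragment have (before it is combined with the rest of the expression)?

12

Fragment for `(z·y|x·z)*`:
Each of the 4 symbol leaves contributes a 2-state fragment.
  z·y — 4 states
  x·z — 4 states
  z·y|x·z — 10 states
  (z·y|x·z)* — 12 states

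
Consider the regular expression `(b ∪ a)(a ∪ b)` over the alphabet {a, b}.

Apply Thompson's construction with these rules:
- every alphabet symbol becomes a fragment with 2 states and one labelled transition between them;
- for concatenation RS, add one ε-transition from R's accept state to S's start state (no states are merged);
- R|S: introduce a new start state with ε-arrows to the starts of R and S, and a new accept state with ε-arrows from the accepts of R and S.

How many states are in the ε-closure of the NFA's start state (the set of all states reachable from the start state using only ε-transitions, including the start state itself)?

3

Let C(F) = |ε-closure(F.start)| within fragment F, and note whether F accepts ε. Symbol fragments have C = 1 and do not accept ε. Then:
  b ∪ a : |closure| = 1 + 1 + 1 = 3 (the new accept is not ε-reachable since no branch accepts ε)
  a ∪ b : new start ε-reaches every alternative's start; none of them accept ε, so the new accept is not reached: |closure| = 1 + 1 + 1 = 3
  (b ∪ a)(a ∪ b) : |closure| equals the left operand's closure size = 3 (its accept is not ε-reachable, so the closure stops there)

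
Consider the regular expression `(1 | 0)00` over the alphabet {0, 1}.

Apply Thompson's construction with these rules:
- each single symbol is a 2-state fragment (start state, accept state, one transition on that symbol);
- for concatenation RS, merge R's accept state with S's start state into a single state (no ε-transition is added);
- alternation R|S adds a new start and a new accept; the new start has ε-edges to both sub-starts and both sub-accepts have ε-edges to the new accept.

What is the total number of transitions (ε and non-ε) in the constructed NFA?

8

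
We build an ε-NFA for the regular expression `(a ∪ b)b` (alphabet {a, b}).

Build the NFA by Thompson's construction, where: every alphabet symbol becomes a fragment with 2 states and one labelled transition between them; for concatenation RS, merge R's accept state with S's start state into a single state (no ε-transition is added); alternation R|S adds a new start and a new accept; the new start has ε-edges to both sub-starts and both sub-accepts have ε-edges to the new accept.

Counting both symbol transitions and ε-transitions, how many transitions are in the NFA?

7

Bottom-up over the parse tree:
Each of the 3 symbol leaves contributes 1 transition (1 symbol, 0 ε).
  a ∪ b → 6 transitions (2 symbol, 4 ε)
  (a ∪ b)b → 7 transitions (3 symbol, 4 ε)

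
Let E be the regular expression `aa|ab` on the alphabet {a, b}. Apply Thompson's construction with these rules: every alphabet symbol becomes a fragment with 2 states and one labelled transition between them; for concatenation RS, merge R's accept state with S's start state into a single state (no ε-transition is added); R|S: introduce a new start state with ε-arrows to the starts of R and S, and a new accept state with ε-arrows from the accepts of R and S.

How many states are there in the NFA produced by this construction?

Bottom-up over the parse tree:
Each of the 4 symbol leaves contributes a 2-state fragment.
  aa : 3 states
  ab : 3 states
  aa|ab : 8 states

8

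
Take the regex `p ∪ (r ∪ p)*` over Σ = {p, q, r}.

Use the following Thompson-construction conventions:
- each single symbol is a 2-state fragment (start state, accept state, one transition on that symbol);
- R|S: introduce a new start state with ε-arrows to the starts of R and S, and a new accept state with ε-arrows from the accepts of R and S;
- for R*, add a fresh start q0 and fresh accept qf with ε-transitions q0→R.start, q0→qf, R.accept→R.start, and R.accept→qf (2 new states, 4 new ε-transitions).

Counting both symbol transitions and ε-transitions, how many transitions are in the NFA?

15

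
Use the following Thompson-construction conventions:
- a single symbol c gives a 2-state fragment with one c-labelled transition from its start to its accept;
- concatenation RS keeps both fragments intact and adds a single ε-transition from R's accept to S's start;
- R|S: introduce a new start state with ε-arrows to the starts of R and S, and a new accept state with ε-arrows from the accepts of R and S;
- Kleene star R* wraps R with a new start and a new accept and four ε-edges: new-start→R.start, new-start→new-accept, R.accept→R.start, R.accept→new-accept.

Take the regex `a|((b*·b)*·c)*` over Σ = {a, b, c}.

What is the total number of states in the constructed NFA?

Building bottom-up:
Each of the 4 symbol leaves contributes a 2-state fragment.
  b* : 4 states
  b*·b : 6 states
  (b*·b)* : 8 states
  (b*·b)*·c : 10 states
  ((b*·b)*·c)* : 12 states
  a|((b*·b)*·c)* : 16 states

16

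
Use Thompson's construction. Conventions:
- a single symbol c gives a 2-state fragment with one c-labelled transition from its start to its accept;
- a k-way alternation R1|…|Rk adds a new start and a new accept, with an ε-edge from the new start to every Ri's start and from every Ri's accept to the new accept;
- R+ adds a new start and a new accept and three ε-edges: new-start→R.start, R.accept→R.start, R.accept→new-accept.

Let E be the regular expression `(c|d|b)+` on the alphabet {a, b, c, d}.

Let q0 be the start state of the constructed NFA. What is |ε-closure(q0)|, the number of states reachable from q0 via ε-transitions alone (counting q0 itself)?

5

Work bottom-up. For each fragment F, track |ε-closure(F.start)| and whether F's accept lies in that closure (i.e. whether F accepts ε). A single-symbol fragment has closure size 1 and does not accept ε.
  c|d|b — |closure| = 1 + 1 + 1 + 1 = 4 (the new accept is not ε-reachable since no branch accepts ε)
  (c|d|b)+ — new start ε-reaches only the body's start; the new accept needs a symbol first: |closure| = 1 + 4 = 5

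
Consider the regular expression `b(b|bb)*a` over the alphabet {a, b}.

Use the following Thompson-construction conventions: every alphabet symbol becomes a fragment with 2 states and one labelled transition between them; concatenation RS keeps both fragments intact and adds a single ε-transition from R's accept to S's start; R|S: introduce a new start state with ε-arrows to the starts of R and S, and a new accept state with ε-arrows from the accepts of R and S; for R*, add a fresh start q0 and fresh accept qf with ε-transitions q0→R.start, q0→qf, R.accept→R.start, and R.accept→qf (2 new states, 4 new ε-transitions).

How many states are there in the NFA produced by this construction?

14

Bottom-up over the parse tree:
Each of the 5 symbol leaves contributes a 2-state fragment.
  bb : 4 states
  b|bb : 8 states
  (b|bb)* : 10 states
  b(b|bb)*a : 14 states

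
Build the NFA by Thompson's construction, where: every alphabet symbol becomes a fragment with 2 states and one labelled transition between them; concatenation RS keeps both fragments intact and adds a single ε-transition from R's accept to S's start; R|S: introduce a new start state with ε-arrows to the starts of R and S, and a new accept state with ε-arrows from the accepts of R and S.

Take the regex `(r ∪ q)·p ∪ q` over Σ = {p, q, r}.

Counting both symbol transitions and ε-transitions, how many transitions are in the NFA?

13

Recursing over subexpressions:
Each of the 4 symbol leaves contributes 1 transition (1 symbol, 0 ε).
  r ∪ q = 6 transitions (2 symbol, 4 ε)
  (r ∪ q)·p = 8 transitions (3 symbol, 5 ε)
  (r ∪ q)·p ∪ q = 13 transitions (4 symbol, 9 ε)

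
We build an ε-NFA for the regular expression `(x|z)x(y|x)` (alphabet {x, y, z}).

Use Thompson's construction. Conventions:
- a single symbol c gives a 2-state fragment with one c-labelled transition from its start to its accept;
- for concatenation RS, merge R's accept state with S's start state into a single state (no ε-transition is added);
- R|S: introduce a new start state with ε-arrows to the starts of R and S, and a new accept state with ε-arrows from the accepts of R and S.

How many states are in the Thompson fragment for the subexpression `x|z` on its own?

6

Fragment for `x|z`:
Each of the 2 symbol leaves contributes a 2-state fragment.
  x|z → 6 states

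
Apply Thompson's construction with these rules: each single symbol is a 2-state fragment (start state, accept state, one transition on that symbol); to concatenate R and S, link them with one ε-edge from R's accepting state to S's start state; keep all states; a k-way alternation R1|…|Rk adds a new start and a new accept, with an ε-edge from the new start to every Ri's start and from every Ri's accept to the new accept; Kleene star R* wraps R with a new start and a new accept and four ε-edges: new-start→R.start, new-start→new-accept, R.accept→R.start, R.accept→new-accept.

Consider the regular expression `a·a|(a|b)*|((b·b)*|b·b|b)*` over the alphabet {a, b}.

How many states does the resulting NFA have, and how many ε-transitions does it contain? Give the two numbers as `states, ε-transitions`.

30, 31

Recursing over subexpressions:
Each of the 9 symbol leaves contributes 2 states and 0 ε-transitions.
  a·a : 4 states, 1 ε-transition
  a|b : 6 states, 4 ε-transitions
  (a|b)* : 8 states, 8 ε-transitions
  b·b : 4 states, 1 ε-transition
  (b·b)* : 6 states, 5 ε-transitions
  b·b : 4 states, 1 ε-transition
  (b·b)*|b·b|b : 14 states, 12 ε-transitions
  ((b·b)*|b·b|b)* : 16 states, 16 ε-transitions
  a·a|(a|b)*|((b·b)*|b·b|b)* : 30 states, 31 ε-transitions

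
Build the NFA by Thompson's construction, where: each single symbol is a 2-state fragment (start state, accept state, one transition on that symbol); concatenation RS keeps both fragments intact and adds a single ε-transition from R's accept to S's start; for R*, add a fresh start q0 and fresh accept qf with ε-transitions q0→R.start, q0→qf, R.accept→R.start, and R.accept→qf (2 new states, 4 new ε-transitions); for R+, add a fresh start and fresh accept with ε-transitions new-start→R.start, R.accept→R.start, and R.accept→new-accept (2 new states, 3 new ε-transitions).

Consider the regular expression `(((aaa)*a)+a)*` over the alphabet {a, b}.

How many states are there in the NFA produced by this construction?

Per subexpression:
Each of the 5 symbol leaves contributes a 2-state fragment.
  aaa — 6 states
  (aaa)* — 8 states
  (aaa)*a — 10 states
  ((aaa)*a)+ — 12 states
  ((aaa)*a)+a — 14 states
  (((aaa)*a)+a)* — 16 states

16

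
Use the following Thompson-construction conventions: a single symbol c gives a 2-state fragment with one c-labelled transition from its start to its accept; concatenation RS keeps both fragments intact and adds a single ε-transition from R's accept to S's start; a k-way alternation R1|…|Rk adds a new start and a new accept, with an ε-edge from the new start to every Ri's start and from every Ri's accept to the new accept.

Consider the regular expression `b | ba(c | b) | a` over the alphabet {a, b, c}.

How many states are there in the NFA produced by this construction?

16

Building bottom-up:
Each of the 6 symbol leaves contributes a 2-state fragment.
  c | b = 6 states
  ba(c | b) = 10 states
  b | ba(c | b) | a = 16 states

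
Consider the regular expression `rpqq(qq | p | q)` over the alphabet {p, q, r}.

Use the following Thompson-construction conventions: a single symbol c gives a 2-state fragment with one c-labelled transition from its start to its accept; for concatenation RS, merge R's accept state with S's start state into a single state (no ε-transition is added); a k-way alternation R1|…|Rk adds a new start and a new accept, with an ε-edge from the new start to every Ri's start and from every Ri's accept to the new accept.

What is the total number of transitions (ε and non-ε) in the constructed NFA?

Recursing over subexpressions:
Each of the 8 symbol leaves contributes 1 transition (1 symbol, 0 ε).
  qq → 2 transitions (2 symbol, 0 ε)
  qq | p | q → 10 transitions (4 symbol, 6 ε)
  rpqq(qq | p | q) → 14 transitions (8 symbol, 6 ε)

14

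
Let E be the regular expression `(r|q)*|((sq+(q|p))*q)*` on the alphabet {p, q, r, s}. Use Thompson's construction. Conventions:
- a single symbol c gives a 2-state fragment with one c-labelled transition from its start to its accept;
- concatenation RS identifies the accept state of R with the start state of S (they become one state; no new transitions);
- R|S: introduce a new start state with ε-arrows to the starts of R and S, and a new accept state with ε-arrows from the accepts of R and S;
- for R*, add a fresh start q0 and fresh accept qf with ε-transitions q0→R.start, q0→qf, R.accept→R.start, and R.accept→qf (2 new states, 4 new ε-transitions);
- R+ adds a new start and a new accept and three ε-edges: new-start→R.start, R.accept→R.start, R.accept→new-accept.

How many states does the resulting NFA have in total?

Per subexpression:
Each of the 7 symbol leaves contributes a 2-state fragment.
  r|q : 6 states
  (r|q)* : 8 states
  q+ : 4 states
  q|p : 6 states
  sq+(q|p) : 10 states
  (sq+(q|p))* : 12 states
  (sq+(q|p))*q : 13 states
  ((sq+(q|p))*q)* : 15 states
  (r|q)*|((sq+(q|p))*q)* : 25 states

25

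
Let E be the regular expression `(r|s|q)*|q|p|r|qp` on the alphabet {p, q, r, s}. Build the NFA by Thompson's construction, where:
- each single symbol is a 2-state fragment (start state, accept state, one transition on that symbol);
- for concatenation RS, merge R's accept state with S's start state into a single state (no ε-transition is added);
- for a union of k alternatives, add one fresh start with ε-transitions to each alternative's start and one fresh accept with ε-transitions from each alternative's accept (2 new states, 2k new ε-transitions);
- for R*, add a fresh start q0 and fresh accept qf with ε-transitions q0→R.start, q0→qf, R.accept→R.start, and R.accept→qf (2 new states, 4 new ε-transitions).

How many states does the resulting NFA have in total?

Bottom-up over the parse tree:
Each of the 8 symbol leaves contributes a 2-state fragment.
  r|s|q → 8 states
  (r|s|q)* → 10 states
  qp → 3 states
  (r|s|q)*|q|p|r|qp → 21 states

21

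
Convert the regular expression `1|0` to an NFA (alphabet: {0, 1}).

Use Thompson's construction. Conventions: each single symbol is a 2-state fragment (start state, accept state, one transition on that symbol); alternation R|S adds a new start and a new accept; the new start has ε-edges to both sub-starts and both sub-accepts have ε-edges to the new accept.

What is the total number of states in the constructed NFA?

Bottom-up over the parse tree:
Each of the 2 symbol leaves contributes a 2-state fragment.
  1|0 : 6 states

6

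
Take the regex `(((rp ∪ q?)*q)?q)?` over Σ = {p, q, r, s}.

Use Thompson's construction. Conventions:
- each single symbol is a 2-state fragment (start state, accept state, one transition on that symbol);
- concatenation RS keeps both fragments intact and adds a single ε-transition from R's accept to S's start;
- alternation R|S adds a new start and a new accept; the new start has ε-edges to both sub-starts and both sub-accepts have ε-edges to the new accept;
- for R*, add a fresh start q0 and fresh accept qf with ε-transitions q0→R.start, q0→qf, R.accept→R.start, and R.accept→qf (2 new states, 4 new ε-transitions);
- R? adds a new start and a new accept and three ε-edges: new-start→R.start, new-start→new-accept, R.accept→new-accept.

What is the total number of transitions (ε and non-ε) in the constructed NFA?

25

Recursing over subexpressions:
Each of the 5 symbol leaves contributes 1 transition (1 symbol, 0 ε).
  rp : 3 transitions (2 symbol, 1 ε)
  q? : 4 transitions (1 symbol, 3 ε)
  rp ∪ q? : 11 transitions (3 symbol, 8 ε)
  (rp ∪ q?)* : 15 transitions (3 symbol, 12 ε)
  (rp ∪ q?)*q : 17 transitions (4 symbol, 13 ε)
  ((rp ∪ q?)*q)? : 20 transitions (4 symbol, 16 ε)
  ((rp ∪ q?)*q)?q : 22 transitions (5 symbol, 17 ε)
  (((rp ∪ q?)*q)?q)? : 25 transitions (5 symbol, 20 ε)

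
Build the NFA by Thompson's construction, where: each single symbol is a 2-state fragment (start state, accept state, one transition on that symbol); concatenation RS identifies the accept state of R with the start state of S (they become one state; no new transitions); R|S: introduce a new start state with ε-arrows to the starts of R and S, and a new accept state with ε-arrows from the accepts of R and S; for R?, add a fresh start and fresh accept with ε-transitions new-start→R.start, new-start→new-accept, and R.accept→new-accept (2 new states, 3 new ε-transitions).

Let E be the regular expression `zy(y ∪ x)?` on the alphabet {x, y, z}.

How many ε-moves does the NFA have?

Building bottom-up:
Each of the 4 symbol leaves contributes 0 ε-transitions.
  y ∪ x = 4 ε-transitions
  (y ∪ x)? = 7 ε-transitions
  zy(y ∪ x)? = 7 ε-transitions

7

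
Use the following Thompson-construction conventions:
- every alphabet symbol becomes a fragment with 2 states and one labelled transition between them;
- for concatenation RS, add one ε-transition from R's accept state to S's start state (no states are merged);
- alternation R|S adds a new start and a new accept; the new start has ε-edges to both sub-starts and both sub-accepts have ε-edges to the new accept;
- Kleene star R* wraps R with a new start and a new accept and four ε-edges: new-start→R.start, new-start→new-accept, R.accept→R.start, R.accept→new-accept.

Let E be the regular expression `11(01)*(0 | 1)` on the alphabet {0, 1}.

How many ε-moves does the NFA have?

12

By structural recursion:
Each of the 6 symbol leaves contributes 0 ε-transitions.
  01 : 1 ε-transition
  (01)* : 5 ε-transitions
  0 | 1 : 4 ε-transitions
  11(01)*(0 | 1) : 12 ε-transitions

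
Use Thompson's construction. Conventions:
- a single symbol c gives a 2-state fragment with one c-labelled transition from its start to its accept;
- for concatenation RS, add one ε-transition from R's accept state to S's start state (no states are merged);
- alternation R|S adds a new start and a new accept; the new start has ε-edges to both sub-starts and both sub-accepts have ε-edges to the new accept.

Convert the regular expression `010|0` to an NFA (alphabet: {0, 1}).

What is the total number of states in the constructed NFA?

Recursing over subexpressions:
Each of the 4 symbol leaves contributes a 2-state fragment.
  010 : 6 states
  010|0 : 10 states

10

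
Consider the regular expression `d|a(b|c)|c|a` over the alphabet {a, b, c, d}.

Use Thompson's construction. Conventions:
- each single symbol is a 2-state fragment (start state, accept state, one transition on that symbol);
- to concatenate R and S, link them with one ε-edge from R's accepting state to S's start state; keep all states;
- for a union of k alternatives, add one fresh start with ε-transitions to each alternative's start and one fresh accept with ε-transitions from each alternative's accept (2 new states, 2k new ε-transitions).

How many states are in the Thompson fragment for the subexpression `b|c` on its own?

6

Fragment for `b|c`:
Each of the 2 symbol leaves contributes a 2-state fragment.
  b|c — 6 states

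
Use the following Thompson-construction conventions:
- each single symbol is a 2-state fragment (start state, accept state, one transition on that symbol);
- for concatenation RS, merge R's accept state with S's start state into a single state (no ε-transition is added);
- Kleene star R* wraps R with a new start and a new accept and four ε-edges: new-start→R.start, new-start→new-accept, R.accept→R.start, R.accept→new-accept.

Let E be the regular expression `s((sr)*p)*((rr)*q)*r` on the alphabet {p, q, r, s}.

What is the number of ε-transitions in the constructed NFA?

Building bottom-up:
Each of the 8 symbol leaves contributes 0 ε-transitions.
  sr — 0 ε-transitions
  (sr)* — 4 ε-transitions
  (sr)*p — 4 ε-transitions
  ((sr)*p)* — 8 ε-transitions
  rr — 0 ε-transitions
  (rr)* — 4 ε-transitions
  (rr)*q — 4 ε-transitions
  ((rr)*q)* — 8 ε-transitions
  s((sr)*p)*((rr)*q)*r — 16 ε-transitions

16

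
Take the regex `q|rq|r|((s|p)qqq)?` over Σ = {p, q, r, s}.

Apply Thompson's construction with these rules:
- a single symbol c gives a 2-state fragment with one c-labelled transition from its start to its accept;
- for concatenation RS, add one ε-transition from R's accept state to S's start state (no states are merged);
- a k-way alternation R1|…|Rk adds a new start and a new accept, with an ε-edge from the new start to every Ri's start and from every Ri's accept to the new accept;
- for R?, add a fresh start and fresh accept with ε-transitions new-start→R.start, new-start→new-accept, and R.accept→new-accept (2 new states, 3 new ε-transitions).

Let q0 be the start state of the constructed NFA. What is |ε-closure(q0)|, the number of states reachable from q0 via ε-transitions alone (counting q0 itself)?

Let C(F) = |ε-closure(F.start)| within fragment F, and note whether F accepts ε. Symbol fragments have C = 1 and do not accept ε. Then:
  rq → |ε-closure| equals the left operand's closure size = 1 (its accept is not ε-reachable, so the closure stops there)
  s|p → new start ε-reaches every alternative's start; none of them accept ε, so the new accept is not reached: |ε-closure| = 1 + 1 + 1 = 3
  (s|p)qqq → same as the first factor's closure: |ε-closure| = 3
  ((s|p)qqq)? → |ε-closure| = 1 (new start) + 3 (body) + 1 (new accept, via ε) = 5
  q|rq|r|((s|p)qqq)? → |ε-closure| = 1 (new start) + (1 + 1 + 1 + 5) + 1 (new accept, since some branch ε-reaches its own accept) = 10

10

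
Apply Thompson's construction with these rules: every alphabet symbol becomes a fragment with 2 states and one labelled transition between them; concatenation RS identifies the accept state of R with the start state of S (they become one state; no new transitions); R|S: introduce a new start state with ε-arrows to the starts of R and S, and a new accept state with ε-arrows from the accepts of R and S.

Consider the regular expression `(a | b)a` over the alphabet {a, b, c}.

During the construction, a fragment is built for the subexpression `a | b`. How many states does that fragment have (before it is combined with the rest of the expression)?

6

Fragment for `a | b`:
Each of the 2 symbol leaves contributes a 2-state fragment.
  a | b → 6 states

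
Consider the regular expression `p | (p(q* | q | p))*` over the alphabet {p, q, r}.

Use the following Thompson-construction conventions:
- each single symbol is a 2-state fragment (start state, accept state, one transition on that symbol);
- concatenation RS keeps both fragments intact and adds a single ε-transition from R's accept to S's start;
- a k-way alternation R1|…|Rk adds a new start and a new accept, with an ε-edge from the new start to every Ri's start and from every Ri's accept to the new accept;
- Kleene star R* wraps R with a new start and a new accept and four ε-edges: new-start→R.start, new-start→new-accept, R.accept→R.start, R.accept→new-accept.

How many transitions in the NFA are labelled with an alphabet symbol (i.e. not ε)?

5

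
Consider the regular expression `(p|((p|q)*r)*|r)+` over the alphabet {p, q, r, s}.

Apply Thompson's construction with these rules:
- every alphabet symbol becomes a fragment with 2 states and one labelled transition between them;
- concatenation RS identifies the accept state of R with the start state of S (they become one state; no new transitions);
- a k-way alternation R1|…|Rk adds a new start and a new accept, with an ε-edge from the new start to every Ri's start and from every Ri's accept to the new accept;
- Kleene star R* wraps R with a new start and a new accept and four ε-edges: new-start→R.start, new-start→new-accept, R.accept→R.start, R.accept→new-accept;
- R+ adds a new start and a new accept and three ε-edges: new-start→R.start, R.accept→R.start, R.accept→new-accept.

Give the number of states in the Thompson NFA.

19

Building bottom-up:
Each of the 5 symbol leaves contributes a 2-state fragment.
  p|q → 6 states
  (p|q)* → 8 states
  (p|q)*r → 9 states
  ((p|q)*r)* → 11 states
  p|((p|q)*r)*|r → 17 states
  (p|((p|q)*r)*|r)+ → 19 states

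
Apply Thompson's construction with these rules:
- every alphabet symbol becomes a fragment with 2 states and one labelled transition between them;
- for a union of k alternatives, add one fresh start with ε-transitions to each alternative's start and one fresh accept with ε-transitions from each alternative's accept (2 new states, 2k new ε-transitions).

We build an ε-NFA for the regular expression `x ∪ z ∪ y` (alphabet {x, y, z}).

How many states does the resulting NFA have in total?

Bottom-up over the parse tree:
Each of the 3 symbol leaves contributes a 2-state fragment.
  x ∪ z ∪ y — 8 states

8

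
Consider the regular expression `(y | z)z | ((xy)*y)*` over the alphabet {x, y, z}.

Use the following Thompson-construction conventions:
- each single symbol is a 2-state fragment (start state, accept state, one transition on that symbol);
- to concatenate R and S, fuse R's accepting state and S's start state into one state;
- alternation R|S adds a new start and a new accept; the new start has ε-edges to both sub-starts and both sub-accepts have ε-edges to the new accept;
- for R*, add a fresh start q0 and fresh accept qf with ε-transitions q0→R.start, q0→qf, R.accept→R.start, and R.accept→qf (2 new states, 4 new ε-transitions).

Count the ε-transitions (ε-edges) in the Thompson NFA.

By structural recursion:
Each of the 6 symbol leaves contributes 0 ε-transitions.
  y | z = 4 ε-transitions
  (y | z)z = 4 ε-transitions
  xy = 0 ε-transitions
  (xy)* = 4 ε-transitions
  (xy)*y = 4 ε-transitions
  ((xy)*y)* = 8 ε-transitions
  (y | z)z | ((xy)*y)* = 16 ε-transitions

16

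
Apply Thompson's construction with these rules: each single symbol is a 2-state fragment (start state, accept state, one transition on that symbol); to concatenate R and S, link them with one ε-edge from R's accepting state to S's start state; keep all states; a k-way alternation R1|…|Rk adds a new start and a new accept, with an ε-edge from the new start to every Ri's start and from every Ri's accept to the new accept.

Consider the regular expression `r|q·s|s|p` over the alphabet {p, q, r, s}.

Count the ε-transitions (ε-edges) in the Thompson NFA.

9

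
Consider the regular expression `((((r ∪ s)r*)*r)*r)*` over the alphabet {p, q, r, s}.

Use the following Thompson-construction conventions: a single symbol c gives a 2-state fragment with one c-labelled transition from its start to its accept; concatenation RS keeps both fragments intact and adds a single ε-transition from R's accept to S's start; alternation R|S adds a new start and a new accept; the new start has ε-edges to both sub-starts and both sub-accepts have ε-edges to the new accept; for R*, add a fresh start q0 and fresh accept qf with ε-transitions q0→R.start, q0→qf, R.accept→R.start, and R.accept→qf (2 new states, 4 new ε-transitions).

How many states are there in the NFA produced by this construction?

Per subexpression:
Each of the 5 symbol leaves contributes a 2-state fragment.
  r ∪ s = 6 states
  r* = 4 states
  (r ∪ s)r* = 10 states
  ((r ∪ s)r*)* = 12 states
  ((r ∪ s)r*)*r = 14 states
  (((r ∪ s)r*)*r)* = 16 states
  (((r ∪ s)r*)*r)*r = 18 states
  ((((r ∪ s)r*)*r)*r)* = 20 states

20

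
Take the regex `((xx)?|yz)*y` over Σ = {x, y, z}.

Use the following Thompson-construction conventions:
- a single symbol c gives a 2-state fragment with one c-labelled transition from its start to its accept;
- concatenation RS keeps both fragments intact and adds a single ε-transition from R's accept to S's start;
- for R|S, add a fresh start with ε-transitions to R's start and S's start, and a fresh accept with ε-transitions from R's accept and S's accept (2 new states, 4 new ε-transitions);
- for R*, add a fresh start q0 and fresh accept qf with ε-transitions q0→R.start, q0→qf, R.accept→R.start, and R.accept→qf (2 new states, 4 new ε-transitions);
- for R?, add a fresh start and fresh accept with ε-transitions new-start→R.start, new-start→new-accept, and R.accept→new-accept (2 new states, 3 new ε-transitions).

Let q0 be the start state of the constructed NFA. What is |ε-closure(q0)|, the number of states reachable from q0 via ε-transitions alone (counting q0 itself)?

Let C(F) = |ε-closure(F.start)| within fragment F, and note whether F accepts ε. Symbol fragments have C = 1 and do not accept ε. Then:
  xx → same as the first factor's closure: C = 1
  (xx)? → new start has ε-edges to the inner start and to the new accept, so C = 2 + 1 = 3
  yz → same as the first factor's closure: C = 1
  (xx)?|yz → C = 1 (new start) + (3 + 1) + 1 (new accept, since some branch ε-reaches its own accept) = 6
  ((xx)?|yz)* → the star's fresh start ε-reaches both the body's start and the fresh accept: C = 2 + 6 = 8
  ((xx)?|yz)*y → C = 8 + 1 = 9 (closure spills across the concat boundary because the left factor accepts ε)

9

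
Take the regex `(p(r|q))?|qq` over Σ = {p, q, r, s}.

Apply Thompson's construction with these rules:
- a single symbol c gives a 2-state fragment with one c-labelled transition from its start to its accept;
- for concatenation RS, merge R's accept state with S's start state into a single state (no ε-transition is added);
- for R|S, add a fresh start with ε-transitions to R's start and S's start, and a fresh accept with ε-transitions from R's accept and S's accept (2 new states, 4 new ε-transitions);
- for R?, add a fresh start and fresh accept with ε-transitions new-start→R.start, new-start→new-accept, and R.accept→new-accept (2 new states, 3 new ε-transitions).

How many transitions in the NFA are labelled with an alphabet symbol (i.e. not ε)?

5

By structural recursion:
Each of the 5 symbol leaves contributes exactly 1 symbol transition.
  r|q : 2 symbol transitions
  p(r|q) : 3 symbol transitions
  (p(r|q))? : 3 symbol transitions
  qq : 2 symbol transitions
  (p(r|q))?|qq : 5 symbol transitions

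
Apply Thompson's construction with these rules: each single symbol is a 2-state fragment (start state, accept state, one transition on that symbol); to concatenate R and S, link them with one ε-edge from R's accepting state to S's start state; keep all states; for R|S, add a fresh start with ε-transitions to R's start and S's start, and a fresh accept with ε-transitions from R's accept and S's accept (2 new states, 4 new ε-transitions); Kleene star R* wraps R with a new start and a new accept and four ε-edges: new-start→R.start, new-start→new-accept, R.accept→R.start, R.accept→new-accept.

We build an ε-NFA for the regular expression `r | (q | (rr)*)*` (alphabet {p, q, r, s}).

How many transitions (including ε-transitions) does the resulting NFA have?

21

Bottom-up over the parse tree:
Each of the 4 symbol leaves contributes 1 transition (1 symbol, 0 ε).
  rr : 3 transitions (2 symbol, 1 ε)
  (rr)* : 7 transitions (2 symbol, 5 ε)
  q | (rr)* : 12 transitions (3 symbol, 9 ε)
  (q | (rr)*)* : 16 transitions (3 symbol, 13 ε)
  r | (q | (rr)*)* : 21 transitions (4 symbol, 17 ε)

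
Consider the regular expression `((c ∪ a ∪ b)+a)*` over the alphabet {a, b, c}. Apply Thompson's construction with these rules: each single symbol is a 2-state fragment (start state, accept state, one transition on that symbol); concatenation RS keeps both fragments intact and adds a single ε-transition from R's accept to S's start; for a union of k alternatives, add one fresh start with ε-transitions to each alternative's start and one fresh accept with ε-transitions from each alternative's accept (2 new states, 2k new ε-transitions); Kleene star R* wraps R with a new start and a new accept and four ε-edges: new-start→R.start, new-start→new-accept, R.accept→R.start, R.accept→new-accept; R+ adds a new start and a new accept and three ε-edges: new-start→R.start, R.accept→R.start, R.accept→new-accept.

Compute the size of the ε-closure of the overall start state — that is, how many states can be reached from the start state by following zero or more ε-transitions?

7

Compute the ε-closure size of each fragment's start state recursively; a symbol fragment's start has no outgoing ε-edge, so its closure is just itself (size 1).
  c ∪ a ∪ b → new start ε-reaches every alternative's start; none of them accept ε, so the new accept is not reached: |ε-closure| = 1 + 1 + 1 + 1 = 4
  (c ∪ a ∪ b)+ → |ε-closure| = 1 + 4 = 5 (the body doesn't accept ε, so the new accept is not reached)
  (c ∪ a ∪ b)+a → same as the first factor's closure: |ε-closure| = 5
  ((c ∪ a ∪ b)+a)* → the star's fresh start ε-reaches both the body's start and the fresh accept: |ε-closure| = 2 + 5 = 7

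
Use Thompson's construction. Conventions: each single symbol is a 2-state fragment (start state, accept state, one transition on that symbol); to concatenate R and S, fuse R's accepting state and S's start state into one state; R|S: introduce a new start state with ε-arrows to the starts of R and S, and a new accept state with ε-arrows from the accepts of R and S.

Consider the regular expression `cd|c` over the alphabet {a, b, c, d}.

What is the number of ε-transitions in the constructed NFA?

4

By structural recursion:
Each of the 3 symbol leaves contributes 0 ε-transitions.
  cd : 0 ε-transitions
  cd|c : 4 ε-transitions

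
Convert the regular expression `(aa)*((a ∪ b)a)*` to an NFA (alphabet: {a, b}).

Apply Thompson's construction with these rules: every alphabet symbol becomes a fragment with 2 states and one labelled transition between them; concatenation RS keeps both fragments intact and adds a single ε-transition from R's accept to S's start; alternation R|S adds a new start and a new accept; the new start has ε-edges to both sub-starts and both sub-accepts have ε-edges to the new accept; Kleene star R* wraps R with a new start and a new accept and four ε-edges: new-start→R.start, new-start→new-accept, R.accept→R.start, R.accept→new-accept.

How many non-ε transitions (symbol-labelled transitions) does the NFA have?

5

Per subexpression:
Each of the 5 symbol leaves contributes exactly 1 symbol transition.
  aa : 2 symbol transitions
  (aa)* : 2 symbol transitions
  a ∪ b : 2 symbol transitions
  (a ∪ b)a : 3 symbol transitions
  ((a ∪ b)a)* : 3 symbol transitions
  (aa)*((a ∪ b)a)* : 5 symbol transitions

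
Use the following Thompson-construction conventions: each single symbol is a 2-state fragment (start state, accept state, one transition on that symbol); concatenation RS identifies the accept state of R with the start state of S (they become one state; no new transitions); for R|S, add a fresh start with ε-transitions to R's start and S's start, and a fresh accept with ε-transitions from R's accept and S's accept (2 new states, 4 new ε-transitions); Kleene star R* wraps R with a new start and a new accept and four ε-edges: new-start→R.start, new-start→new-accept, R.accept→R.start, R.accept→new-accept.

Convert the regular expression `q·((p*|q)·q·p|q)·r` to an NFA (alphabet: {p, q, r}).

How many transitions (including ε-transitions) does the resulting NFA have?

19

Recursing over subexpressions:
Each of the 7 symbol leaves contributes 1 transition (1 symbol, 0 ε).
  p* = 5 transitions (1 symbol, 4 ε)
  p*|q = 10 transitions (2 symbol, 8 ε)
  (p*|q)·q·p = 12 transitions (4 symbol, 8 ε)
  (p*|q)·q·p|q = 17 transitions (5 symbol, 12 ε)
  q·((p*|q)·q·p|q)·r = 19 transitions (7 symbol, 12 ε)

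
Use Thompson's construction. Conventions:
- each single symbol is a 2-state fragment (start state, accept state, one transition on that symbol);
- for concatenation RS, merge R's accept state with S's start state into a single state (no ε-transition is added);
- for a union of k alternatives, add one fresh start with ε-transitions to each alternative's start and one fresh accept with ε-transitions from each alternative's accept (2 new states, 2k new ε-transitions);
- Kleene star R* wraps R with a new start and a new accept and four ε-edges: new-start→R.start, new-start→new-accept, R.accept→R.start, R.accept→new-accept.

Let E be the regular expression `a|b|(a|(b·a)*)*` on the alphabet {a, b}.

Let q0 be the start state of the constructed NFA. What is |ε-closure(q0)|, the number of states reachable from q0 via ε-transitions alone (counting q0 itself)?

12

Compute the ε-closure size of each fragment's start state recursively; a symbol fragment's start has no outgoing ε-edge, so its closure is just itself (size 1).
  b·a — C equals the left operand's closure size = 1 (its accept is not ε-reachable, so the closure stops there)
  (b·a)* — new start has ε-edges to the inner start and to the new accept, so C = 2 + 1 = 3
  a|(b·a)* — new start ε-reaches every alternative's start; at least one alternative accepts ε, so the union's new accept is reached too: C = 1 + 1 + 3 + 1 = 6
  (a|(b·a)*)* — the star's fresh start ε-reaches both the body's start and the fresh accept: C = 2 + 6 = 8
  a|b|(a|(b·a)*)* — new start ε-reaches every alternative's start; at least one alternative accepts ε, so the union's new accept is reached too: C = 1 + 1 + 1 + 8 + 1 = 12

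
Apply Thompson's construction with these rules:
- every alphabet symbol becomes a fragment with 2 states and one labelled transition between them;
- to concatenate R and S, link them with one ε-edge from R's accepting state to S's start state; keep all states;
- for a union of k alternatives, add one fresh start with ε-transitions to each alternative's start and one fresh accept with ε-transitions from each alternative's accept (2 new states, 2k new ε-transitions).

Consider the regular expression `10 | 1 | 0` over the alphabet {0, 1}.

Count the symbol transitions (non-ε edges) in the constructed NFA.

By structural recursion:
Each of the 4 symbol leaves contributes exactly 1 symbol transition.
  10 : 2 symbol transitions
  10 | 1 | 0 : 4 symbol transitions

4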